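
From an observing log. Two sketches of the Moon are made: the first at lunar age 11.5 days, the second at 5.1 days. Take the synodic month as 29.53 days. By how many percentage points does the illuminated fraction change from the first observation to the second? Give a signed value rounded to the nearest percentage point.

-62 pp

First observation: θ = 360°·11.5/29.53 = 140.2°, so f = 0.884.
Second observation: θ = 62.2°, f = 0.267.
Δf = 0.267 − 0.884 = -0.618, i.e. -62 pp.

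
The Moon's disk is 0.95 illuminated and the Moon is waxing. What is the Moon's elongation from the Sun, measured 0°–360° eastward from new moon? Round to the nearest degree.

154°

Invert f = (1 − cos θ)/2 to get cos θ = 1 − 2(0.95) = -0.900, hence θ₀ = arccos -0.900 = 154.2°.
The Moon is waxing (0°–180°), so θ = 154.2° directly.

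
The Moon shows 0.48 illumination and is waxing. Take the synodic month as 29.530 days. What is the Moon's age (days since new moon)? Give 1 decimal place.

7.2 days

cos θ = 1 − 2f = 0.040, giving a principal value of 87.7°.
The Moon is waxing (0°–180°), so θ = 87.7° directly.
At 360°/29.530 d per day, 87.7° corresponds to 7.19 days.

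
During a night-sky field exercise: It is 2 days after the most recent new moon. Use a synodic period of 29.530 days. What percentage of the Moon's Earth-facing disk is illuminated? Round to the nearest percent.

Elongation θ = 360° × 2/29.530 ≈ 24.4°.
With cos θ = 0.911, the lit fraction is (1 − 0.911)/2 ≈ 0.045, so 4%.

4%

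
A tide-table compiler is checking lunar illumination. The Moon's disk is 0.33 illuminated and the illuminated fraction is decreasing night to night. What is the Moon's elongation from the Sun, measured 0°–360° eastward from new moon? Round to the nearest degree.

290°

Invert f = (1 − cos θ)/2 to get cos θ = 1 − 2(0.33) = 0.340, hence θ₀ = arccos 0.340 = 70.1°.
Since the Moon is past full (waning), take the reflex angle: θ = 360° − 70.1° = 289.9°.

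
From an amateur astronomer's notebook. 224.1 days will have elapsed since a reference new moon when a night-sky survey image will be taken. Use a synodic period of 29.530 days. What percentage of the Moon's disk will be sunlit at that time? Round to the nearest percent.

92%

Reduce mod P: 224.1 − 7×29.530 = 17.39 d into the current lunation.
The Moon has covered 17.39/29.530 of its cycle, so θ ≈ 360° × 17.39/29.530 = 212.0°.
Illuminated fraction = (1 − cos 212.0°)/2 = (1 − (-0.848))/2 ≈ 0.924, so 92%.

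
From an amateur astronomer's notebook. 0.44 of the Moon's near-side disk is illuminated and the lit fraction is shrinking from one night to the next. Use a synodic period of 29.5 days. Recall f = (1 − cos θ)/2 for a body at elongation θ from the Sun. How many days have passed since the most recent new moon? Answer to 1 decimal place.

22.7 days

cos θ = 1 − 2f = 0.120, giving a principal value of 83.1°.
A waning Moon lies in 180°–360°, so θ = 360° − 83.1° = 276.9°.
Age = 29.5 × 276.9°/360° ≈ 22.69 days.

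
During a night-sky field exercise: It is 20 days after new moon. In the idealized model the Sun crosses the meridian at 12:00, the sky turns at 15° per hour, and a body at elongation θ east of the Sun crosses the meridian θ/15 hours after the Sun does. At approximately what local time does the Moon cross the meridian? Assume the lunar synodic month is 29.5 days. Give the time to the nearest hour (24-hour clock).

The Moon has covered 20/29.5 of its cycle, so θ ≈ 360° × 20/29.5 = 244.1°.
Delay after the Sun = 244.1° / (15°/h) ≈ 16.27 h.
12:00 + 16.27 h ≈ 04:16 → 04:00 to the nearest hour.

04:00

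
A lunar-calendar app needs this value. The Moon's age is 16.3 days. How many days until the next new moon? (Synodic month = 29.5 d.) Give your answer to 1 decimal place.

One full lunation from the last new moon is 29.5 d; remaining = 29.5 − 16.3 = 13.200 d.

13.2 days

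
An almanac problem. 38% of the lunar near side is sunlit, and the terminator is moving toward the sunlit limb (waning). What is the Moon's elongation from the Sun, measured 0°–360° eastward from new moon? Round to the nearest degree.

cos θ = 1 − 2f = 0.240, giving a principal value of 76.1°.
A waning Moon lies in 180°–360°, so θ = 360° − 76.1° = 283.9°.

284°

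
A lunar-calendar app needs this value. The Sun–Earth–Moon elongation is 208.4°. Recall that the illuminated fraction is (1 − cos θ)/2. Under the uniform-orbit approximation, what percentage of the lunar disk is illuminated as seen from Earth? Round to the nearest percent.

Half-versine of 208.4°: (1 − (-0.880))/2 = 0.940, i.e. 94%.

94%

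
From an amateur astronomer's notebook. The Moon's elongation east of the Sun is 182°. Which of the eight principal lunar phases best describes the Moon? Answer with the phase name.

full moon

The full moon sector spans roughly 158°–202°; 182° falls inside it.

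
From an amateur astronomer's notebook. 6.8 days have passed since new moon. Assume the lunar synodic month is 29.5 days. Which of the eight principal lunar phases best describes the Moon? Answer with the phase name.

At 6.8/29.5 of the cycle, θ ≈ 83° — the first quarter range.

first quarter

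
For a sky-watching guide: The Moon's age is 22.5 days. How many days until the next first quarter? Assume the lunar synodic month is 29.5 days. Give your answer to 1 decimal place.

14.4 days

First quarter occurs at elongation 90°, i.e. at age 29.5 × 90/360 = 7.375 d.
Already past this cycle's first quarter; the next is at 7.375 + 29.5 = 36.875 d, so 36.875 − 22.5 = 14.375 days.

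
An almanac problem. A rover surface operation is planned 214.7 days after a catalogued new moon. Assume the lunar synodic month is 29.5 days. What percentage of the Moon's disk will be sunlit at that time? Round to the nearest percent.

59%

Reduce mod P: 214.7 − 7×29.5 = 8.20 d into the current lunation.
Elongation θ = 360° × 8.20/29.5 ≈ 100.1°.
Illuminated fraction = (1 − cos 100.1°)/2 = (1 − (-0.175))/2 ≈ 0.587, so 59%.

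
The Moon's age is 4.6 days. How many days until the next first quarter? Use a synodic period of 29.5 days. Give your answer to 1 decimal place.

2.8 days

First quarter is 0.25 of the way through the cycle: age 0.25 × 29.5 = 7.375 d.
So 2.775 days remain (7.375 − 4.6).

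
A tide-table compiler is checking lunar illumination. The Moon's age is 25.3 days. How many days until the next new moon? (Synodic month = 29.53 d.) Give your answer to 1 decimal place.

4.2 days

One full lunation from the last new moon is 29.53 d; remaining = 29.53 − 25.3 = 4.230 d.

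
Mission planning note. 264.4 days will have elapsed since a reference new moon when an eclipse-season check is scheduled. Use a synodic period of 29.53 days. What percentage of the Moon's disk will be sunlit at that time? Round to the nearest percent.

2%

Reduce mod P: 264.4 − 8×29.53 = 28.16 d into the current lunation.
Elongation θ = 360° × 28.16/29.53 ≈ 343.3°.
With cos θ = 0.958, the lit fraction is (1 − 0.958)/2 ≈ 0.021, so 2%.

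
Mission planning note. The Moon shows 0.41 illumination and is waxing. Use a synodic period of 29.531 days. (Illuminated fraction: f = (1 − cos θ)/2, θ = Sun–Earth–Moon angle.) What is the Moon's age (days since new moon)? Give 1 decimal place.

6.5 days

Invert f = (1 − cos θ)/2 to get cos θ = 1 − 2(0.41) = 0.180, hence θ₀ = arccos 0.180 = 79.6°.
Before full moon the principal value applies: θ = 79.6°.
Age = 29.531 × 79.6°/360° ≈ 6.53 days.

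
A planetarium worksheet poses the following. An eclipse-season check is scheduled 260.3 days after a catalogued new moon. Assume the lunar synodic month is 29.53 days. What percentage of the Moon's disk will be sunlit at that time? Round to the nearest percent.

260.3 d spans 8 complete synodic months (8 × 29.53 = 236.24 d) plus 24.06 d.
Elongation θ = 360° × 24.06/29.53 ≈ 293.3°.
With cos θ = 0.396, the lit fraction is (1 − 0.396)/2 ≈ 0.302, so 30%.

30%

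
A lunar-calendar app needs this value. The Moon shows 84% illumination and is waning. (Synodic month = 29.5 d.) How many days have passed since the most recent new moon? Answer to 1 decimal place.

From f = (1 − cos θ)/2: cos θ = 1 − 2×0.84 = -0.680; arccos → 132.8°.
Since the Moon is past full (waning), take the reflex angle: θ = 360° − 132.8° = 227.2°.
At 360°/29.5 d per day, 227.2° corresponds to 18.61 days.

18.6 days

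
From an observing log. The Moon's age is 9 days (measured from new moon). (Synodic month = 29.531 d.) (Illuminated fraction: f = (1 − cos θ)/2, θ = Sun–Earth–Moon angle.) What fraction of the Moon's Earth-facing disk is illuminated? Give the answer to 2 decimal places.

The Moon has covered 9/29.531 of its cycle, so θ ≈ 360° × 9/29.531 = 109.7°.
cos 109.7° = (-0.337), so f = (1 − (-0.337))/2 = 0.669.

0.67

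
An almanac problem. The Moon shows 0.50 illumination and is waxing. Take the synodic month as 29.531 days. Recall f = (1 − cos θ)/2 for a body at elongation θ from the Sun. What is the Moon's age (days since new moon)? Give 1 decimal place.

7.4 days

From f = (1 − cos θ)/2: cos θ = 1 − 2×0.50 = 0.000; arccos → 90.0°.
Waxing ⇒ before full, so θ = 90.0°.
That fraction of the synodic month is 90.0/360 × 29.531 d ≈ 7.38 d.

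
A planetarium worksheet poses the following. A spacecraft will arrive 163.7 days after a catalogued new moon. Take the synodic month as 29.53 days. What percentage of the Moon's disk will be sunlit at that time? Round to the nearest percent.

163.7 d spans 5 complete synodic months (5 × 29.53 = 147.65 d) plus 16.05 d.
The Moon has covered 16.05/29.53 of its cycle, so θ ≈ 360° × 16.05/29.53 = 195.7°.
cos 195.7° = (-0.963), so f = (1 − (-0.963))/2 = 0.981, so 98%.

98%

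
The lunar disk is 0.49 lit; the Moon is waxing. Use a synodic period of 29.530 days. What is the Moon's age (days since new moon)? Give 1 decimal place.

7.3 days

From f = (1 − cos θ)/2: cos θ = 1 − 2×0.49 = 0.020; arccos → 88.9°.
Before full moon the principal value applies: θ = 88.9°.
At 360°/29.530 d per day, 88.9° corresponds to 7.29 days.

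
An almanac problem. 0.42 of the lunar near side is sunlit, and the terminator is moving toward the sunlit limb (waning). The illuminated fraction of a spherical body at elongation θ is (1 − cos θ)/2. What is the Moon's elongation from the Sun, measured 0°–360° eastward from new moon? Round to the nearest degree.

279°

Invert f = (1 − cos θ)/2 to get cos θ = 1 − 2(0.42) = 0.160, hence θ₀ = arccos 0.160 = 80.8°.
A waning Moon lies in 180°–360°, so θ = 360° − 80.8° = 279.2°.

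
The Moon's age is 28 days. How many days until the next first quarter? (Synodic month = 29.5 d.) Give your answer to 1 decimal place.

First quarter is 0.25 of the way through the cycle: age 0.25 × 29.5 = 7.375 d.
This lunation's first quarter (7.375 d) has passed, so add one period: 36.875 − 28 = 8.875 days.

8.9 days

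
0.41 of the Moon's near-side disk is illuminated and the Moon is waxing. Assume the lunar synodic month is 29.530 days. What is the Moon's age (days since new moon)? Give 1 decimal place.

cos θ = 1 − 2f = 0.180, giving a principal value of 79.6°.
The Moon is waxing (0°–180°), so θ = 79.6° directly.
Age = 29.530 × 79.6°/360° ≈ 6.53 days.

6.5 days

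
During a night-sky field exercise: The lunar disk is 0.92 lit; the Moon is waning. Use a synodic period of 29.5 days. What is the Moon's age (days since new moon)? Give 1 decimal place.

Invert f = (1 − cos θ)/2 to get cos θ = 1 − 2(0.92) = -0.840, hence θ₀ = arccos -0.840 = 147.1°.
Waning ⇒ past full, so θ = 360° − 147.1° = 212.9°.
Age = 29.5 × 212.9°/360° ≈ 17.44 days.

17.4 days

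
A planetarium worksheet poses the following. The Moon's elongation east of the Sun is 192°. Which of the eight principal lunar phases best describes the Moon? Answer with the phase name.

full moon

The full moon sector spans roughly 158°–202°; 192° falls inside it.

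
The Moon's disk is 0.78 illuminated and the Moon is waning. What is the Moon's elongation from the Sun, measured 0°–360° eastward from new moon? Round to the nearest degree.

From f = (1 − cos θ)/2: cos θ = 1 − 2×0.78 = -0.560; arccos → 124.1°.
Waning ⇒ past full, so θ = 360° − 124.1° = 235.9°.

236°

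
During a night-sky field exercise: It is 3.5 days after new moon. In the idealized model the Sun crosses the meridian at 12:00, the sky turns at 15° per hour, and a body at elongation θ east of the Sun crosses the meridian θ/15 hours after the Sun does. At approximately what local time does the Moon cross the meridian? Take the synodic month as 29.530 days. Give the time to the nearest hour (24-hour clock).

The Moon has covered 3.5/29.530 of its cycle, so θ ≈ 360° × 3.5/29.530 = 42.7°.
Delay after the Sun = 42.7° / (15°/h) ≈ 2.84 h.
12:00 + 2.84 h ≈ 14:51 → 15:00 to the nearest hour.

15:00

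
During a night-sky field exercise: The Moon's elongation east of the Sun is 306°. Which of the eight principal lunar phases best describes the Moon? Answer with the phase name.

The waning crescent sector spans roughly 292°–338°; 306° falls inside it.

waning crescent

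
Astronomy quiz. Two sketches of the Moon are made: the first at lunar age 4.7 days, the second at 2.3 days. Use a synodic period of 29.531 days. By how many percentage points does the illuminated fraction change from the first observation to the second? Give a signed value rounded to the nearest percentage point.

-17 pp

θ₁ = 360° × 4.7/29.531 = 57.3°, f₁ = (1 − cos θ₁)/2 = 0.230.
θ₂ = 360° × 2.3/29.531 = 28.0°, f₂ = (1 − cos θ₂)/2 = 0.059.
Change = f₂ − f₁ = -0.171 → -17 percentage points.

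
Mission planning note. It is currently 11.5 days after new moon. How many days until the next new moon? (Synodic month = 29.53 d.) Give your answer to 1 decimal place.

18.0 days

The next new moon completes the synodic month: 29.53 − 11.5 = 18.030 days.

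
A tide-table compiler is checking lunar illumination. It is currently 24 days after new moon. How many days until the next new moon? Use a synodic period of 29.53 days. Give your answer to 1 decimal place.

5.5 days

The next new moon completes the synodic month: 29.53 − 24 = 5.530 days.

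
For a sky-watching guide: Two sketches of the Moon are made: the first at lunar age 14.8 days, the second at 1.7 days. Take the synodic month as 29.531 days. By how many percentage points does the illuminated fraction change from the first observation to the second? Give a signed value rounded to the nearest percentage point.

-97 pp

First observation: θ = 360°·14.8/29.531 = 180.4°, so f = 1.000.
Second observation: θ = 20.7°, f = 0.032.
Δf = 0.032 − 1.000 = -0.968, i.e. -97 pp.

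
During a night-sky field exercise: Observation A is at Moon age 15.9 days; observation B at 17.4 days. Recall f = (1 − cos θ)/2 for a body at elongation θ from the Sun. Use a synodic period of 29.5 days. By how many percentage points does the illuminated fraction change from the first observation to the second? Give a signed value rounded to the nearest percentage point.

First observation: θ = 360°·15.9/29.5 = 194.0°, so f = 0.985.
Second observation: θ = 212.3°, f = 0.922.
Δf = 0.922 − 0.985 = -0.063, i.e. -6 pp.

-6 pp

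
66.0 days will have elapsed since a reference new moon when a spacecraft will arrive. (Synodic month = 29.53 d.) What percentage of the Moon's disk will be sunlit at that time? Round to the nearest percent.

66.0 d spans 2 complete synodic months (2 × 29.53 = 59.06 d) plus 6.94 d.
The Moon has covered 6.94/29.53 of its cycle, so θ ≈ 360° × 6.94/29.53 = 84.6°.
cos 84.6° = 0.094, so f = (1 − 0.094)/2 = 0.453, so 45%.

45%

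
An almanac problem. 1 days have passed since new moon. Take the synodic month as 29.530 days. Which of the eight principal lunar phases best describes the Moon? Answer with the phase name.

At 1/29.530 of the cycle, θ ≈ 12° — the new moon range.

new moon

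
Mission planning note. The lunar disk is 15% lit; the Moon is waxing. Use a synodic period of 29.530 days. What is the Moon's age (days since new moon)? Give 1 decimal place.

From f = (1 − cos θ)/2: cos θ = 1 − 2×0.15 = 0.700; arccos → 45.6°.
Before full moon the principal value applies: θ = 45.6°.
At 360°/29.530 d per day, 45.6° corresponds to 3.74 days.

3.7 days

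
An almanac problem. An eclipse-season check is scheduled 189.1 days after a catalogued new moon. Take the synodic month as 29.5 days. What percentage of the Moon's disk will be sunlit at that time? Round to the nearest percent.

Reduce mod P: 189.1 − 6×29.5 = 12.10 d into the current lunation.
Phase angle: θ = 360°·(12.10 d)/(29.5 d) = 147.7°.
With cos θ = (-0.845), the lit fraction is (1 − (-0.845))/2 ≈ 0.922, so 92%.

92%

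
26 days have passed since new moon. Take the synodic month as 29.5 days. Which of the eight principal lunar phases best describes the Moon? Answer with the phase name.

waning crescent

θ ≈ 360° × 26/29.5 = 317°, which falls in the waning crescent sector.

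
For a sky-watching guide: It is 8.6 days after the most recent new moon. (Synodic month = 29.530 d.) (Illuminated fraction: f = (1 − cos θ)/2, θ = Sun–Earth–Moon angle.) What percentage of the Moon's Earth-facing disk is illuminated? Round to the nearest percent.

63%

Elongation θ = 360° × 8.6/29.530 ≈ 104.8°.
Illuminated fraction = (1 − cos 104.8°)/2 = (1 − (-0.256))/2 ≈ 0.628, so 63%.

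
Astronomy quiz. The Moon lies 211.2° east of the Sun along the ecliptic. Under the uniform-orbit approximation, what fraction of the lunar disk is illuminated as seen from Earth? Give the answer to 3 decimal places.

Half-versine of 211.2°: (1 − (-0.855))/2 = 0.928.

0.928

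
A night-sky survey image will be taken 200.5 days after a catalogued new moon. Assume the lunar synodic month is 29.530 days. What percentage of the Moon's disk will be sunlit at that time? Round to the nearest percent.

38%

Reduce mod P: 200.5 − 6×29.530 = 23.32 d into the current lunation.
Elongation θ = 360° × 23.32/29.530 ≈ 284.3°.
Illuminated fraction = (1 − cos 284.3°)/2 = (1 − 0.247)/2 ≈ 0.377, so 38%.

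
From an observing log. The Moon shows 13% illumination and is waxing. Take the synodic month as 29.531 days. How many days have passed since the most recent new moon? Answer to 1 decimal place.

cos θ = 1 − 2f = 0.740, giving a principal value of 42.3°.
Waxing ⇒ before full, so θ = 42.3°.
Age = 29.531 × 42.3°/360° ≈ 3.47 days.

3.5 days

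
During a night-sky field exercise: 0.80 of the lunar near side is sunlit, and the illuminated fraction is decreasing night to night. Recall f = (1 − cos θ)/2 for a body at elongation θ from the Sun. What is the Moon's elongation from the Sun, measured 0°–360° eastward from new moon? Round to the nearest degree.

233°

Invert f = (1 − cos θ)/2 to get cos θ = 1 − 2(0.80) = -0.600, hence θ₀ = arccos -0.600 = 126.9°.
Since the Moon is past full (waning), take the reflex angle: θ = 360° − 126.9° = 233.1°.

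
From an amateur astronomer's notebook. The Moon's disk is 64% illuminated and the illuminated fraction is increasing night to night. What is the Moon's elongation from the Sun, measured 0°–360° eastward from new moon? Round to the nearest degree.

106°

cos θ = 1 − 2f = -0.280, giving a principal value of 106.3°.
Before full moon the principal value applies: θ = 106.3°.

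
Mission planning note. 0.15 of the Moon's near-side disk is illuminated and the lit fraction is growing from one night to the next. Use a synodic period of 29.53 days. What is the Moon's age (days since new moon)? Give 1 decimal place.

From f = (1 − cos θ)/2: cos θ = 1 − 2×0.15 = 0.700; arccos → 45.6°.
The Moon is waxing (0°–180°), so θ = 45.6° directly.
Age = 29.53 × 45.6°/360° ≈ 3.74 days.

3.7 days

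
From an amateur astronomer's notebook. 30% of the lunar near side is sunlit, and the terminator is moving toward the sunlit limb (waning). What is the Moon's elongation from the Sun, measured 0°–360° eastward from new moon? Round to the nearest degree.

cos θ = 1 − 2f = 0.400, giving a principal value of 66.4°.
Since the Moon is past full (waning), take the reflex angle: θ = 360° − 66.4° = 293.6°.

294°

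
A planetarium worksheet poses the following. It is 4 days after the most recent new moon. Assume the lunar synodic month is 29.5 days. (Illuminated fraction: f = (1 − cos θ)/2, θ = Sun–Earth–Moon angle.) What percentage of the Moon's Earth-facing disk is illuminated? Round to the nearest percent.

17%

Phase angle: θ = 360°·(4 d)/(29.5 d) = 48.8°.
cos 48.8° = 0.659, so f = (1 − 0.659)/2 = 0.171, so 17%.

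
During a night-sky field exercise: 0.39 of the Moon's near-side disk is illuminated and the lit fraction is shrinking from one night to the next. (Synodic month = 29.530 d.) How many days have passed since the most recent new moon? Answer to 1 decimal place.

23.2 days

From f = (1 − cos θ)/2: cos θ = 1 − 2×0.39 = 0.220; arccos → 77.3°.
Since the Moon is past full (waning), take the reflex angle: θ = 360° − 77.3° = 282.7°.
That fraction of the synodic month is 282.7/360 × 29.530 d ≈ 23.19 d.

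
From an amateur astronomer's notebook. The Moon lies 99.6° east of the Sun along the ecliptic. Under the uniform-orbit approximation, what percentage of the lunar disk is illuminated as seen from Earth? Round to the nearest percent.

58%

Half-versine of 99.6°: (1 − (-0.167))/2 = 0.583, i.e. 58%.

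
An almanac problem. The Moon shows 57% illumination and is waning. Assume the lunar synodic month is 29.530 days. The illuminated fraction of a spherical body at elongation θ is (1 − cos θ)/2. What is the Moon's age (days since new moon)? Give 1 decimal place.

21.5 days

Invert f = (1 − cos θ)/2 to get cos θ = 1 − 2(0.57) = -0.140, hence θ₀ = arccos -0.140 = 98.0°.
A waning Moon lies in 180°–360°, so θ = 360° − 98.0° = 262.0°.
At 360°/29.530 d per day, 262.0° corresponds to 21.49 days.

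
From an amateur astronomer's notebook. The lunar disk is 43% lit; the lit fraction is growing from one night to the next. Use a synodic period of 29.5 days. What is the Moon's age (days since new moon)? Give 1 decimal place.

6.7 days

cos θ = 1 − 2f = 0.140, giving a principal value of 82.0°.
Waxing ⇒ before full, so θ = 82.0°.
Age = 29.5 × 82.0°/360° ≈ 6.72 days.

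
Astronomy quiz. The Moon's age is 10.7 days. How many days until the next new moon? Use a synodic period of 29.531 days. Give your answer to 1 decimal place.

18.8 days

The next new moon completes the synodic month: 29.531 − 10.7 = 18.831 days.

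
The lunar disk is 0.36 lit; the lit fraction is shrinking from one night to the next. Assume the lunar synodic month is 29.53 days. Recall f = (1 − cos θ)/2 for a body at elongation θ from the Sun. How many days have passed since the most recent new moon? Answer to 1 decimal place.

23.5 days

Invert f = (1 − cos θ)/2 to get cos θ = 1 − 2(0.36) = 0.280, hence θ₀ = arccos 0.280 = 73.7°.
A waning Moon lies in 180°–360°, so θ = 360° − 73.7° = 286.3°.
That fraction of the synodic month is 286.3/360 × 29.53 d ≈ 23.48 d.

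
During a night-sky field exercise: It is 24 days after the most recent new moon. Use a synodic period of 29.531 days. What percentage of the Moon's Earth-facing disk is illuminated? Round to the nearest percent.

The Moon has covered 24/29.531 of its cycle, so θ ≈ 360° × 24/29.531 = 292.6°.
cos 292.6° = 0.384, so f = (1 − 0.384)/2 = 0.308, so 31%.

31%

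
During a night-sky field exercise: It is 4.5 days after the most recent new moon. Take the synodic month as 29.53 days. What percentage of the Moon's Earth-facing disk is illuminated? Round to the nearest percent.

Elongation θ = 360° × 4.5/29.53 ≈ 54.9°.
cos 54.9° = 0.576, so f = (1 − 0.576)/2 = 0.212, so 21%.

21%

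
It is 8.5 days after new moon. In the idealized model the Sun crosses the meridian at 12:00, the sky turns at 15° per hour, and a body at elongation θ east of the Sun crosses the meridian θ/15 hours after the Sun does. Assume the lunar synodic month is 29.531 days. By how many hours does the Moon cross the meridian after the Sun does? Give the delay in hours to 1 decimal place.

6.9 h

The Moon has covered 8.5/29.531 of its cycle, so θ ≈ 360° × 8.5/29.531 = 103.6°.
Delay after the Sun = 103.6° / (15°/h) ≈ 6.91 h.
So the Moon crosses the meridian 6.91 h after the Sun.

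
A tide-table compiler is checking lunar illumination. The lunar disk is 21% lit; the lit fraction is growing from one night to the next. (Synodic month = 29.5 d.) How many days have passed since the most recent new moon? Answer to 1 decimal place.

4.5 days

cos θ = 1 − 2f = 0.580, giving a principal value of 54.5°.
Waxing ⇒ before full, so θ = 54.5°.
Age = 29.5 × 54.5°/360° ≈ 4.47 days.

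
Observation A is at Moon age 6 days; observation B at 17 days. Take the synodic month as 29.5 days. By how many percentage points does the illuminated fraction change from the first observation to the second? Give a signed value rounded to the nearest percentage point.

First observation: θ = 360°·6/29.5 = 73.2°, so f = 0.356.
Second observation: θ = 207.5°, f = 0.944.
Δf = 0.944 − 0.356 = +0.588, i.e. +59 pp.

+59 percentage points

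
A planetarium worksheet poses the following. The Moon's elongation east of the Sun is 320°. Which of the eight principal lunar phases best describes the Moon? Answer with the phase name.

waning crescent

320° lies in the waning crescent sector of the 8-phase cycle.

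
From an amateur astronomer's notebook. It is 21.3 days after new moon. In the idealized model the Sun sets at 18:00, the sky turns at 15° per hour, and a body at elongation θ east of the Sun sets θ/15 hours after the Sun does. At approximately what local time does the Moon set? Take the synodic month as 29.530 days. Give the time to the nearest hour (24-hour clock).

The Moon has covered 21.3/29.530 of its cycle, so θ ≈ 360° × 21.3/29.530 = 259.7°.
The Moon trails the Sun by θ/15 = 259.7/15 ≈ 17.31 hours.
18:00 + 17.31 h ≈ 11:19 → 11:00 to the nearest hour.

11:00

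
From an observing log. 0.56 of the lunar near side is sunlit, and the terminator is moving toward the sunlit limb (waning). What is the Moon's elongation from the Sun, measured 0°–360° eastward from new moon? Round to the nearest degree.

263°

From f = (1 − cos θ)/2: cos θ = 1 − 2×0.56 = -0.120; arccos → 96.9°.
Since the Moon is past full (waning), take the reflex angle: θ = 360° − 96.9° = 263.1°.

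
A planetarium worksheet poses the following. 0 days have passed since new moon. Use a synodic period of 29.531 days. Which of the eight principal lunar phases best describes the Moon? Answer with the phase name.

θ ≈ 360° × 0/29.531 = 0°, which falls in the new moon sector.

new moon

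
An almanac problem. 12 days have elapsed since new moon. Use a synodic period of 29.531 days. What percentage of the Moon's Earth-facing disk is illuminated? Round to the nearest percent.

Phase angle: θ = 360°·(12 d)/(29.531 d) = 146.3°.
Illuminated fraction = (1 − cos 146.3°)/2 = (1 − (-0.832))/2 ≈ 0.916, so 92%.

92%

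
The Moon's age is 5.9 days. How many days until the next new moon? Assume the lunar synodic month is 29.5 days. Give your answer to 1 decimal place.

The next new moon completes the synodic month: 29.5 − 5.9 = 23.600 days.

23.6 days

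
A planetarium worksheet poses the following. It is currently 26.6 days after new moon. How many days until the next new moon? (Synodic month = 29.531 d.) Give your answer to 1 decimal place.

2.9 days

One full lunation from the last new moon is 29.531 d; remaining = 29.531 − 26.6 = 2.931 d.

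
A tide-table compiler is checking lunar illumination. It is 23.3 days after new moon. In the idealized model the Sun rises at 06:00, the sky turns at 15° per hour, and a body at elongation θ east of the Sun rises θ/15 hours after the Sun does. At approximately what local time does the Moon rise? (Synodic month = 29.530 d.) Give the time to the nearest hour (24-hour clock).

The Moon has covered 23.3/29.530 of its cycle, so θ ≈ 360° × 23.3/29.530 = 284.1°.
The Moon trails the Sun by θ/15 = 284.1/15 ≈ 18.94 hours.
06:00 + 18.94 h ≈ 00:56 → 01:00 to the nearest hour.

01:00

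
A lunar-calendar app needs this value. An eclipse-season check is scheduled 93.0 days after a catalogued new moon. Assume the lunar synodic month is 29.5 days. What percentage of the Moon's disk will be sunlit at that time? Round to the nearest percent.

21%

Reduce mod P: 93.0 − 3×29.5 = 4.50 d into the current lunation.
The Moon has covered 4.50/29.5 of its cycle, so θ ≈ 360° × 4.50/29.5 = 54.9°.
Illuminated fraction = (1 − cos 54.9°)/2 = (1 − 0.575)/2 ≈ 0.213, so 21%.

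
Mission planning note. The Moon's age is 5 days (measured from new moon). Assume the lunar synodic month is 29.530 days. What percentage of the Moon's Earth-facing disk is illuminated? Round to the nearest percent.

Phase angle: θ = 360°·(5 d)/(29.530 d) = 61.0°.
cos 61.0° = 0.485, so f = (1 − 0.485)/2 = 0.257, so 26%.

26%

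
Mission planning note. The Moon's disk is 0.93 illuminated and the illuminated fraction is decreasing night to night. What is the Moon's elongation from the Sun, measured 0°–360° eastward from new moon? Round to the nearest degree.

Invert f = (1 − cos θ)/2 to get cos θ = 1 − 2(0.93) = -0.860, hence θ₀ = arccos -0.860 = 149.3°.
A waning Moon lies in 180°–360°, so θ = 360° − 149.3° = 210.7°.

211°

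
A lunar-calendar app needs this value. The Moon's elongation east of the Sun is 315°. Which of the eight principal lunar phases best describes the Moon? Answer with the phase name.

The waning crescent sector spans roughly 292°–338°; 315° falls inside it.

waning crescent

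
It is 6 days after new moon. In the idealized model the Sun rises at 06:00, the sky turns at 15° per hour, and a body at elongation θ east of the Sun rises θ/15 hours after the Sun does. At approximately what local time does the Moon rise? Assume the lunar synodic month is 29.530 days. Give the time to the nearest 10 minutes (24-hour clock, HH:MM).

Phase angle: θ = 360°·(6 d)/(29.530 d) = 73.1°.
Delay after the Sun = 73.1° / (15°/h) ≈ 4.88 h.
06:00 + 4.876 h ≈ 10:53 → 10:50 to the nearest ten minutes.

10:50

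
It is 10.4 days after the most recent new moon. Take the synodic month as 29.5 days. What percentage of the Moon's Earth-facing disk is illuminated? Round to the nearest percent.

Elongation θ = 360° × 10.4/29.5 ≈ 126.9°.
With cos θ = (-0.601), the lit fraction is (1 − (-0.601))/2 ≈ 0.800, so 80%.

80%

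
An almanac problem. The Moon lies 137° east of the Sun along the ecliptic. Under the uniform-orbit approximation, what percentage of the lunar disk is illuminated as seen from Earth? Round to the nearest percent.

Half-versine of 137°: (1 − (-0.731))/2 = 0.866, i.e. 87%.

87%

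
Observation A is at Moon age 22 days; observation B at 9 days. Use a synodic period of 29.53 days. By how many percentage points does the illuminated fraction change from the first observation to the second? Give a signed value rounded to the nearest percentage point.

θ₁ = 360° × 22/29.53 = 268.2°, f₁ = (1 − cos θ₁)/2 = 0.516.
θ₂ = 360° × 9/29.53 = 109.7°, f₂ = (1 − cos θ₂)/2 = 0.669.
Change = f₂ − f₁ = +0.153 → +15 percentage points.

+15 percentage points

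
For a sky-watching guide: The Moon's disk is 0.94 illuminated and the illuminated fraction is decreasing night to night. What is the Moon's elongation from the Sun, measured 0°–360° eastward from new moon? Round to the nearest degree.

From f = (1 − cos θ)/2: cos θ = 1 − 2×0.94 = -0.880; arccos → 151.6°.
A waning Moon lies in 180°–360°, so θ = 360° − 151.6° = 208.4°.

208°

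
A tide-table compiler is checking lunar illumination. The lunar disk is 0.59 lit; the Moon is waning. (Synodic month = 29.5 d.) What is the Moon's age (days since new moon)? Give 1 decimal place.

Invert f = (1 − cos θ)/2 to get cos θ = 1 − 2(0.59) = -0.180, hence θ₀ = arccos -0.180 = 100.4°.
A waning Moon lies in 180°–360°, so θ = 360° − 100.4° = 259.6°.
At 360°/29.5 d per day, 259.6° corresponds to 21.28 days.

21.3 days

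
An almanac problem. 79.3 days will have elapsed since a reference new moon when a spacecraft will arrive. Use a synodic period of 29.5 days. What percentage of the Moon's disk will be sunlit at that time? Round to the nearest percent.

Reduce mod P: 79.3 − 2×29.5 = 20.30 d into the current lunation.
Elongation θ = 360° × 20.30/29.5 ≈ 247.7°.
With cos θ = (-0.379), the lit fraction is (1 − (-0.379))/2 ≈ 0.689, so 69%.

69%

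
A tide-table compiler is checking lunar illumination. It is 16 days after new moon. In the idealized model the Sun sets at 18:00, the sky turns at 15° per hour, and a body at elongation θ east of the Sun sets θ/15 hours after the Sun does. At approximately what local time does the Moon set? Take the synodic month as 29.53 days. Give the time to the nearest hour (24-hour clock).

The Moon has covered 16/29.53 of its cycle, so θ ≈ 360° × 16/29.53 = 195.1°.
Delay after the Sun = 195.1° / (15°/h) ≈ 13.00 h.
18:00 + 13.00 h ≈ 07:00 → 07:00 to the nearest hour.

07:00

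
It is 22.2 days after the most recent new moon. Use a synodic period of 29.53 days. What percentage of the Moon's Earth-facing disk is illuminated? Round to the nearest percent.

The Moon has covered 22.2/29.53 of its cycle, so θ ≈ 360° × 22.2/29.53 = 270.6°.
Illuminated fraction = (1 − cos 270.6°)/2 = (1 − 0.011)/2 ≈ 0.494, so 49%.

49%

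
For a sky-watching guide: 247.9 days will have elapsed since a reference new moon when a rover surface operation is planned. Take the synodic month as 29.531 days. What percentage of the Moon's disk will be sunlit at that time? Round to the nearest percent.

247.9 d spans 8 complete synodic months (8 × 29.531 = 236.25 d) plus 11.65 d.
The Moon has covered 11.65/29.531 of its cycle, so θ ≈ 360° × 11.65/29.531 = 142.0°.
cos 142.0° = (-0.788), so f = (1 − (-0.788))/2 = 0.894, so 89%.

89%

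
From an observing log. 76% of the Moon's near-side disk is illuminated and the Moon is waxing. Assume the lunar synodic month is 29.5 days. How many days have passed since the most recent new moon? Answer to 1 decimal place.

From f = (1 − cos θ)/2: cos θ = 1 − 2×0.76 = -0.520; arccos → 121.3°.
Before full moon the principal value applies: θ = 121.3°.
That fraction of the synodic month is 121.3/360 × 29.5 d ≈ 9.94 d.

9.9 days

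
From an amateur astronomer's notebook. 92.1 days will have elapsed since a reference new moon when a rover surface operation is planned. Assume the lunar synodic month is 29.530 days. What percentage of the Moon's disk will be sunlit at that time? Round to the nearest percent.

13%

Reduce mod P: 92.1 − 3×29.530 = 3.51 d into the current lunation.
Phase angle: θ = 360°·(3.51 d)/(29.530 d) = 42.8°.
cos 42.8° = 0.734, so f = (1 − 0.734)/2 = 0.133, so 13%.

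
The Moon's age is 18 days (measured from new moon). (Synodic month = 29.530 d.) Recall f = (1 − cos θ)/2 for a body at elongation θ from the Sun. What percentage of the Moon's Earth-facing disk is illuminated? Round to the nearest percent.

89%

Elongation θ = 360° × 18/29.530 ≈ 219.4°.
With cos θ = (-0.772), the lit fraction is (1 − (-0.772))/2 ≈ 0.886, so 89%.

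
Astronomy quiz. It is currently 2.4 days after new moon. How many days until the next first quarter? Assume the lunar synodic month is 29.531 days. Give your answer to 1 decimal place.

5.0 days

First quarter is 0.25 of the way through the cycle: age 0.25 × 29.531 = 7.383 d.
So 4.983 days remain (7.383 − 2.4).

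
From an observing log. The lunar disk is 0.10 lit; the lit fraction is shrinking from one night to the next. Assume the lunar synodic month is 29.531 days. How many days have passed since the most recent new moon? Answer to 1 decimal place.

cos θ = 1 − 2f = 0.800, giving a principal value of 36.9°.
Since the Moon is past full (waning), take the reflex angle: θ = 360° − 36.9° = 323.1°.
Age = 29.531 × 323.1°/360° ≈ 26.51 days.

26.5 days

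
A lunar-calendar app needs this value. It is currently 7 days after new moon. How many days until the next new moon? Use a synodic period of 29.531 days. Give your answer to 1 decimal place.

22.5 days

The next new moon completes the synodic month: 29.531 − 7 = 22.531 days.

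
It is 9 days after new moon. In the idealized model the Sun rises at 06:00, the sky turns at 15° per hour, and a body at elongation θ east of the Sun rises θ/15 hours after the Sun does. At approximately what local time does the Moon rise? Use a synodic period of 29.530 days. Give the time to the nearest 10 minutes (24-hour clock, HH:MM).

13:20

Phase angle: θ = 360°·(9 d)/(29.530 d) = 109.7°.
The Moon trails the Sun by θ/15 = 109.7/15 ≈ 7.31 hours.
06:00 + 7.315 h ≈ 13:19 → 13:20 to the nearest ten minutes.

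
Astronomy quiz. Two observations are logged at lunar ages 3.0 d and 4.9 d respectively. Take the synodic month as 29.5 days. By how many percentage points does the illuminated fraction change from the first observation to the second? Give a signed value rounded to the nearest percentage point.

+15 pp

θ₁ = 360° × 3.0/29.5 = 36.6°, f₁ = (1 − cos θ₁)/2 = 0.099.
θ₂ = 360° × 4.9/29.5 = 59.8°, f₂ = (1 − cos θ₂)/2 = 0.248.
Change = f₂ − f₁ = +0.150 → +15 percentage points.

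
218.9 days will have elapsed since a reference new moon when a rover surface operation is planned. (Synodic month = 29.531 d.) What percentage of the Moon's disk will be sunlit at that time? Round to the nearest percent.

218.9 d spans 7 complete synodic months (7 × 29.531 = 206.72 d) plus 12.18 d.
Elongation θ = 360° × 12.18/29.531 ≈ 148.5°.
Illuminated fraction = (1 − cos 148.5°)/2 = (1 − (-0.853))/2 ≈ 0.926, so 93%.

93%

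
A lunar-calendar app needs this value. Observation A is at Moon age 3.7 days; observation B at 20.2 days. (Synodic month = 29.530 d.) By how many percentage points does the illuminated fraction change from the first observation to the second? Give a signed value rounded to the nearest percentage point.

First observation: θ = 360°·3.7/29.530 = 45.1°, so f = 0.147.
Second observation: θ = 246.3°, f = 0.701.
Δf = 0.701 − 0.147 = +0.554, i.e. +55 pp.

+55 pp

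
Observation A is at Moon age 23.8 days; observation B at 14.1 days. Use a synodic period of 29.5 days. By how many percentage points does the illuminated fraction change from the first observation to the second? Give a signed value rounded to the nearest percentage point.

θ₁ = 360° × 23.8/29.5 = 290.4°, f₁ = (1 − cos θ₁)/2 = 0.325.
θ₂ = 360° × 14.1/29.5 = 172.1°, f₂ = (1 − cos θ₂)/2 = 0.995.
Change = f₂ − f₁ = +0.670 → +67 percentage points.

+67 percentage points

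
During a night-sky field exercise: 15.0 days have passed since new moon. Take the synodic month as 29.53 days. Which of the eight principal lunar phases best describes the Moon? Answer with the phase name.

full moon

At 15.0/29.53 of the cycle, θ ≈ 183° — the full moon range.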